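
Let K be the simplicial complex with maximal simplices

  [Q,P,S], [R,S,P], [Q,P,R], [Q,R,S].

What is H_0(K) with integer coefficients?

H_0 = Z.

K has 4 vertices, 6 edges, 4 triangles.
rank ∂_0 = 0, rank ∂_1 = 3 ⇒ b_0 = 4 − 0 − 3 = 1; all invariant factors of ∂_1 are 1 so no torsion. So H_0 ≅ Z.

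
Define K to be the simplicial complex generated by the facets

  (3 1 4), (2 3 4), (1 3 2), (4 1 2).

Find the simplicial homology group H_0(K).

H_0 = Z.

Order the vertices as 1 < 2 < 3 < 4. Listing each simplex with vertices in this order, K has dimension 2 with simplices:

  0-simplices (4): [1], [2], [3], [4]
  1-simplices (6): [1,2], [1,3], [1,4], [2,3], [2,4], [3,4]
  2-simplices (4): [1,2,3], [1,2,4], [1,3,4], [2,3,4]

Hence C_0 ≅ Z^4, C_1 ≅ Z^6, C_2 ≅ Z^4.

Boundary ∂_1: C_1 → C_0 maps an edge to its endpoints' difference, ∂[p,q] = q − p.
The resulting 4×6 matrix has rank 3, and its Smith normal form has invariant factors (1,1,1).

The boundary map ∂_2: C_2 → C_1 sends each 2-simplex [p,q,r] to [q,r] − [p,r] + [p,q]. For instance
  ∂[1,2,3] = [2,3] − [1,3] + [1,2],
  ∂[1,3,4] = [3,4] − [1,4] + [1,3].
As a 6×4 matrix over Z this has rank 3, with invariant factors (1,1,1).

From H_k ≅ ker(∂_k) / im(∂_{k+1}) we obtain:

  H_0: rank C_0 − rank ∂_1 = 4 − 3 = 1, and the invariant factors of ∂_1 are all 1, so H_0 ≅ Z.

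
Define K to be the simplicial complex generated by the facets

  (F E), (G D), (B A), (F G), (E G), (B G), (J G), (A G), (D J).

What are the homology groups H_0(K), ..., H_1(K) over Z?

Take the total order A < B < D < E < F < G < J on the vertex set. Then K (dimension 1) consists of the simplices:

  0-simplices (7): A, B, D, E, F, G, J
  1-simplices (9): AB, AG, BG, DG, DJ, EF, EG, FG, GJ

so the chain groups are C_0 ≅ Z^7, C_1 ≅ Z^9.

Boundary ∂_1: C_1 → C_0 sends each edge [p,q] (with p < q) to q − p. For instance
  ∂BG = G − B.
The 7×9 boundary matrix has rank 6 and Smith normal form diag(1,1,1,1,1,1).

Computing H_k = (kernel of ∂_k) / (image of ∂_{k+1}):

  H_0: rank C_0 − rank ∂_1 = 7 − 6 = 1, and the invariant factors of ∂_1 are all 1, so H_0 ≅ Z.
  H_1: rank ker ∂_1 − rank ∂_2 = (9 − 6) − 0 = 3, and there is no ∂_2, so H_1 ≅ Z^3.

H_0 ≅ Z,  H_1 ≅ Z^3.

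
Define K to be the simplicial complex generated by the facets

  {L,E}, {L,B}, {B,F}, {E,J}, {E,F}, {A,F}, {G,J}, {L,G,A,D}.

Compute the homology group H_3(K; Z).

H_3 ≅ 0.

K has 8 vertices, 13 edges, 4 triangles, 1 3-simplex.
rank ∂_3 = 1, rank ∂_4 = 0 ⇒ b_3 = 1 − 1 − 0 = 0. So H_3 ≅ 0.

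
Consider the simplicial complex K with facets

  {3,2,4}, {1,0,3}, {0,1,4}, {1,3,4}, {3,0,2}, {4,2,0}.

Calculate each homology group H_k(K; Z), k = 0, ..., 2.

We work with the vertex ordering 0 < 1 < 2 < 3 < 4. The simplices of K, each written with vertices in increasing order, are:

  0-simplices (5): [0], [1], [2], [3], [4]
  1-simplices (9): [0,1], [0,2], [0,3], [0,4], [1,3], [1,4], [2,3], [2,4], [3,4]
  2-simplices (6): [0,1,3], [0,1,4], [0,2,3], [0,2,4], [1,3,4], [2,3,4]

giving chain groups C_0 ≅ Z^5, C_1 ≅ Z^9, C_2 ≅ Z^6.

The boundary map ∂_1: C_1 → C_0 sends each edge [p,q] (with p < q) to q − p.
The resulting 5×9 matrix has rank 4, and its Smith normal form has invariant factors (1,1,1,1).

∂_2: C_2 → C_1 maps a triangle to the signed sum of its edges. For instance
  ∂[0,2,4] = [2,4] − [0,4] + [0,2],
  ∂[1,3,4] = [3,4] − [1,4] + [1,3].
The resulting 9×6 matrix has rank 5, and its Smith normal form has invariant factors (1,1,1,1,1).

Computing H_k = (kernel of ∂_k) / (image of ∂_{k+1}):

  H_0: rank C_0 − rank ∂_1 = 5 − 4 = 1, and the invariant factors of ∂_1 are all 1, so H_0 ≅ Z.
  H_1: rank ker ∂_1 − rank ∂_2 = (9 − 4) − 5 = 0, and the invariant factors of ∂_2 are all 1, so H_1 ≅ 0.
  H_2: rank ker ∂_2 − rank ∂_3 = (6 − 5) − 0 = 1, and there is no ∂_3, so H_2 ≅ Z.

As a check, the Euler characteristic is 5 − 9 + 6 = 2, which agrees with 1 − 0 + 1 = 2.
(K is a triangulation of the 2-sphere S^2.)

H_0 ≅ Z,  H_1 = 0,  H_2 ≅ Z.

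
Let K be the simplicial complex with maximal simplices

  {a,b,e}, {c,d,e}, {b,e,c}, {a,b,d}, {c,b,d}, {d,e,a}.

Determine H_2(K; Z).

K has 5 vertices, 9 edges, 6 triangles.
rank ∂_2 = 5, rank ∂_3 = 0 ⇒ b_2 = 6 − 5 − 0 = 1. So H_2 = Z.

H_2 ≅ Z.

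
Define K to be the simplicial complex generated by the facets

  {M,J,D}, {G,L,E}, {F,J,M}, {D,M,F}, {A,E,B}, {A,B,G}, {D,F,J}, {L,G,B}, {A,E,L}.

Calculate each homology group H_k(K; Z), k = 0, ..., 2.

Fix the vertex order A < B < D < E < F < G < J < L < M and write every simplex with vertices in increasing order. Then dim K = 2 and the simplices of K are:

  0-simplices (9): A, B, D, E, F, G, J, L, M
  1-simplices (16): AB, AE, AG, AL, BE, BG, BL, DF, DJ, DM, EG, EL, FJ, FM, GL, JM
  2-simplices (9): ABE, ABG, AEL, BGL, DFJ, DFM, DJM, EGL, FJM

so the chain groups are C_0 ≅ Z^9, C_1 ≅ Z^16, C_2 ≅ Z^9.

The boundary map ∂_1: C_1 → C_0 is given by ∂[p,q] = [q] − [p].
This gives a 9×16 integer matrix of rank 7; reducing to Smith normal form yields diagonal entries (1,1,1,1,1,1,1).

Boundary ∂_2: C_2 → C_1 maps a triangle to the signed sum of its edges. For instance
  ∂EGL = GL − EL + EG,
  ∂DFJ = FJ − DJ + DF.
The 16×9 boundary matrix has rank 8 and Smith normal form diag(1,1,1,1,1,1,1,1).

Computing H_k = (kernel of ∂_k) / (image of ∂_{k+1}):

  H_0: rank C_0 − rank ∂_1 = 9 − 7 = 2, and the invariant factors of ∂_1 are all 1, so H_0 = Z^2.
  H_1: rank ker ∂_1 − rank ∂_2 = (16 − 7) − 8 = 1, and the invariant factors of ∂_2 are all 1, so H_1 = Z.
  H_2: rank ker ∂_2 − rank ∂_3 = (9 − 8) − 0 = 1, and there is no ∂_3, so H_2 = Z.

H_0 = Z^2,  H_1 = Z,  H_2 = Z.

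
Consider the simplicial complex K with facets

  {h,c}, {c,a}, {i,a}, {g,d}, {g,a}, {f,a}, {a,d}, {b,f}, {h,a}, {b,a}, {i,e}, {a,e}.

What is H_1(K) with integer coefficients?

H_1 ≅ Z^4.

K has 9 vertices, 12 edges.
rank ∂_1 = 8, rank ∂_2 = 0 ⇒ b_1 = 12 − 8 − 0 = 4. So H_1 = Z^4.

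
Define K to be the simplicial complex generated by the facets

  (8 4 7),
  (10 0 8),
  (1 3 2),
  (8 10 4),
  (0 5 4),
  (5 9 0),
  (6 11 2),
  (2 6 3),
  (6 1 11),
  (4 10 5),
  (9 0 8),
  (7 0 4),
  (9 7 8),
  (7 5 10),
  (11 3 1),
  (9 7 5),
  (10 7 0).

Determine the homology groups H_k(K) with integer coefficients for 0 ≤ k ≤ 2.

K has 12 vertices, 28 edges, 17 triangles.
rank ∂_0 = 0, rank ∂_1 = 10 ⇒ b_0 = 12 − 0 − 10 = 2; all invariant factors of ∂_1 are 1 so no torsion. So H_0 ≅ Z^2.
rank ∂_1 = 10, rank ∂_2 = 17 ⇒ b_1 = 28 − 10 − 17 = 1; ∂_2 has invariant factor(s) [2] giving torsion. So H_1 ≅ Z × Z/2.
rank ∂_2 = 17, rank ∂_3 = 0 ⇒ b_2 = 17 − 17 − 0 = 0. So H_2 ≅ 0.

H_0 = Z^2,  H_1 = Z × Z/2,  H_2 = 0.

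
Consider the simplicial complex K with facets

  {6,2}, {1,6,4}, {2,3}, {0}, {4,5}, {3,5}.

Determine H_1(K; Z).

H_1 = Z.

K has 7 vertices, 7 edges, 1 triangle.
rank ∂_1 = 5, rank ∂_2 = 1 ⇒ b_1 = 7 − 5 − 1 = 1; all invariant factors of ∂_2 are 1 so no torsion. So H_1 = Z.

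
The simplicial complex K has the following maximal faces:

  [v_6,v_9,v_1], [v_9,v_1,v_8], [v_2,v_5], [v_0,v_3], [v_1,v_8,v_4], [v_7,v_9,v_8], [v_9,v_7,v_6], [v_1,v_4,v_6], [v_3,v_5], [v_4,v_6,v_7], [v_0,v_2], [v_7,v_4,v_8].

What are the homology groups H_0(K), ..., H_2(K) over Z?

Take the total order v_0 < v_1 < v_2 < v_3 < v_4 < v_5 < v_6 < v_7 < v_8 < v_9 on the vertex set. Then K (dimension 2) consists of the simplices:

  0-simplices (10): [v_0], [v_1], [v_2], [v_3], [v_4], [v_5], [v_6], [v_7], [v_8], [v_9]
  1-simplices (16): (16 of them)
  2-simplices (8): [v_1,v_4,v_6], [v_1,v_4,v_8], [v_1,v_6,v_9], [v_1,v_8,v_9], [v_4,v_6,v_7], [v_4,v_7,v_8], [v_6,v_7,v_9], [v_7,v_8,v_9]

giving chain groups C_0 ≅ Z^10, C_1 ≅ Z^16, C_2 ≅ Z^8.

The boundary map ∂_1: C_1 → C_0 maps an edge to its endpoints' difference, ∂[p,q] = q − p. For instance
  ∂[v_3,v_5] = [v_5] − [v_3].
The 10×16 boundary matrix has rank 8 and Smith normal form diag(1,1,1,1,1,1,1,1).

∂_2: C_2 → C_1 acts by ∂[p,q,r] = [q,r] − [p,r] + [p,q]. For instance
  ∂[v_1,v_8,v_9] = [v_8,v_9] − [v_1,v_9] + [v_1,v_8],
  ∂[v_4,v_6,v_7] = [v_6,v_7] − [v_4,v_7] + [v_4,v_6].
The resulting 16×8 matrix has rank 7, and its Smith normal form has invariant factors (1,1,1,1,1,1,1).

From H_k ≅ ker(∂_k) / im(∂_{k+1}) we obtain:

  H_0: rank C_0 − rank ∂_1 = 10 − 8 = 2, and the invariant factors of ∂_1 are all 1, so H_0 ≅ Z^2.
  H_1: rank ker ∂_1 − rank ∂_2 = (16 − 8) − 7 = 1, and the invariant factors of ∂_2 are all 1, so H_1 ≅ Z.
  H_2: rank ker ∂_2 − rank ∂_3 = (8 − 7) − 0 = 1, and there is no ∂_3, so H_2 ≅ Z.

As a check, the Euler characteristic is 10 − 16 + 8 = 2, which agrees with 2 − 1 + 1 = 2.
(K is a triangulation of the disjoint union of the 2-sphere S^2 and the circle S^1.)

H_0 = Z^2,  H_1 = Z,  H_2 = Z.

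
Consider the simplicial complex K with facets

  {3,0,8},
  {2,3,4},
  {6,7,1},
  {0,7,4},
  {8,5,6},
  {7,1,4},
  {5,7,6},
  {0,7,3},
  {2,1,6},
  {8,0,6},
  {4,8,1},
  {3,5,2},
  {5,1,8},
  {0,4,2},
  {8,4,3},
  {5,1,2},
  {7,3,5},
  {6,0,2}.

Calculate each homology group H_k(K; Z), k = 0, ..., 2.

H_0 = Z,  H_1 = Z ⊕ Z_2,  H_2 = 0.

Take the total order 0 < 1 < 2 < 3 < 4 < 5 < 6 < 7 < 8 on the vertex set. Then K (dimension 2) consists of the simplices:

  0-simplices (9): [0], [1], [2], [3], [4], [5], [6], [7], [8]
  1-simplices (27): (27 of them)
  2-simplices (18): [0,2,4], [0,2,6], [0,3,7], [0,3,8], [0,4,7], [0,6,8], [1,2,5], [1,2,6], [1,4,7], [1,4,8], [1,5,8], [1,6,7], [2,3,4], [2,3,5], [3,4,8], [3,5,7], [5,6,7], [5,6,8]

giving chain groups C_0 ≅ Z^9, C_1 ≅ Z^27, C_2 ≅ Z^18.

∂_1: C_1 → C_0 sends each edge [p,q] (with p < q) to q − p. For instance
  ∂[1,2] = [2] − [1].
This gives a 9×27 integer matrix of rank 8; reducing to Smith normal form yields diagonal entries (1,1,1,1,1,1,1,1).

∂_2: C_2 → C_1 maps a triangle to the signed sum of its edges. For instance
  ∂[5,6,8] = [6,8] − [5,8] + [5,6],
  ∂[3,4,8] = [4,8] − [3,8] + [3,4].
This gives a 27×18 integer matrix of rank 18; reducing to Smith normal form yields diagonal entries (1,1,1,1,1,1,1,1,1,1,1,1,1,1,1,1,1,2).

Now H_k = ker ∂_k / im ∂_{k+1}, so:

  H_0: rank C_0 − rank ∂_1 = 9 − 8 = 1, and the invariant factors of ∂_1 are all 1, so H_0 ≅ Z.
  H_1: rank ker ∂_1 − rank ∂_2 = (27 − 8) − 18 = 1, and ∂_2 has invariant factor 2 > 1, so H_1 ≅ Z ⊕ Z_2.
  H_2: rank ker ∂_2 − rank ∂_3 = (18 − 18) − 0 = 0, and there is no ∂_3, so H_2 ≅ 0.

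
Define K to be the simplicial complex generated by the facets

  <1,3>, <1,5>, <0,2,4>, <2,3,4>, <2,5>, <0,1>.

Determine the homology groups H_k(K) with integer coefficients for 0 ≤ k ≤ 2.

H_0 = Z,  H_1 = Z^2,  H_2 = 0.

Order the vertices as 0 < 1 < 2 < 3 < 4 < 5. Listing each simplex with vertices in this order, K has dimension 2 with simplices:

  0-simplices (6): [0], [1], [2], [3], [4], [5]
  1-simplices (9): [0,1], [0,2], [0,4], [1,3], [1,5], [2,3], [2,4], [2,5], [3,4]
  2-simplices (2): [0,2,4], [2,3,4]

Hence C_0 ≅ Z^6, C_1 ≅ Z^9, C_2 ≅ Z^2.

∂_1: C_1 → C_0 is given by ∂[p,q] = [q] − [p]. For instance
  ∂[1,3] = [3] − [1].
As a 6×9 matrix over Z this has rank 5, with invariant factors (1,1,1,1,1).

The boundary map ∂_2: C_2 → C_1 maps a triangle to the signed sum of its edges. For instance
  ∂[2,3,4] = [3,4] − [2,4] + [2,3],
  ∂[0,2,4] = [2,4] − [0,4] + [0,2].
The 9×2 boundary matrix has rank 2 and Smith normal form diag(1,1).

Computing H_k = (kernel of ∂_k) / (image of ∂_{k+1}):

  H_0: rank C_0 − rank ∂_1 = 6 − 5 = 1, and the invariant factors of ∂_1 are all 1, so H_0 = Z.
  H_1: rank ker ∂_1 − rank ∂_2 = (9 − 5) − 2 = 2, and the invariant factors of ∂_2 are all 1, so H_1 = Z^2.
  H_2: rank ker ∂_2 − rank ∂_3 = (2 − 2) − 0 = 0, and there is no ∂_3, so H_2 = 0.

As a check, the Euler characteristic is 6 − 9 + 2 = -1, which agrees with 1 − 2 + 0 = -1.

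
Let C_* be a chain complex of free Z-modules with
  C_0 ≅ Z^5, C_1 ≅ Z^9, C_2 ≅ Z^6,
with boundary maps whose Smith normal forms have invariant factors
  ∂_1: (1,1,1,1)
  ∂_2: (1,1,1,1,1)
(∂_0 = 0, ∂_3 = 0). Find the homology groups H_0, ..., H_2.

H_0: b_0 = 5 − 0 − 4 = 1; torsion from ∂_1 factors > 1: none. So H_0 = Z.
H_1: b_1 = 9 − 4 − 5 = 0; torsion from ∂_2 factors > 1: none. So H_1 = 0.
H_2: b_2 = 6 − 5 − 0 = 1; torsion from ∂_3 factors > 1: none. So H_2 = Z.

H_0 = Z,  H_1 = 0,  H_2 = Z.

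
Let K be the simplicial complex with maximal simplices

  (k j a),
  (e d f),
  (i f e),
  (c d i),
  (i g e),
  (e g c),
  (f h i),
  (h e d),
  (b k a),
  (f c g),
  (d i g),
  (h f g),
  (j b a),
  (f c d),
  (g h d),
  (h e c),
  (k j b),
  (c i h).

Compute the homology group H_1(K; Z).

H_1 ≅ Z^2.

Order the vertices as a < b < c < d < e < f < g < h < i < j < k. Listing each simplex with vertices in this order, K has dimension 2 with simplices:

  0-simplices (11): a, b, c, d, e, f, g, h, i, j, k
  1-simplices (27): ab, aj, ak, bj, bk, cd, ce, cf, cg, ch, ci, de, df, dg, dh, di, ef, eg, eh, ei, fg, fh, fi, gh, gi, hi, jk
  2-simplices (18): abj, abk, ajk, bjk, cdf, cdi, ceg, ceh, cfg, chi, def, deh, dgh, dgi, efi, egi, fgh, fhi

Hence C_0 ≅ Z^11, C_1 ≅ Z^27, C_2 ≅ Z^18.

∂_1: C_1 → C_0 sends each edge [p,q] (with p < q) to q − p.
As a 11×27 matrix over Z this has rank 9, with invariant factors (1,1,1,1,1,1,1,1,1).

∂_2: C_2 → C_1 sends each 2-simplex [p,q,r] to [q,r] − [p,r] + [p,q]. For instance
  ∂efi = fi − ei + ef,
  ∂egi = gi − ei + eg.
The resulting 27×18 matrix has rank 16, and its Smith normal form has invariant factors (1,1,1,1,1,1,1,1,1,1,1,1,1,1,1,1).

Reading off H_k = ker ∂_k / im ∂_{k+1}:

  H_1: rank ker ∂_1 − rank ∂_2 = (27 − 9) − 16 = 2, and the invariant factors of ∂_2 are all 1, so H_1 ≅ Z^2.

(K is a triangulation of the disjoint union of the 2-sphere S^2 and the torus T^2.)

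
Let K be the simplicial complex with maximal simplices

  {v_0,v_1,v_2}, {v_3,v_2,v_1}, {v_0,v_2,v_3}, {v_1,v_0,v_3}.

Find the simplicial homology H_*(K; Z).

H_0 = Z,  H_1 = 0,  H_2 = Z.

Take the total order v_0 < v_1 < v_2 < v_3 on the vertex set. Then K (dimension 2) consists of the simplices:

  0-simplices (4): [v_0], [v_1], [v_2], [v_3]
  1-simplices (6): [v_0,v_1], [v_0,v_2], [v_0,v_3], [v_1,v_2], [v_1,v_3], [v_2,v_3]
  2-simplices (4): [v_0,v_1,v_2], [v_0,v_1,v_3], [v_0,v_2,v_3], [v_1,v_2,v_3]

giving chain groups C_0 ≅ Z^4, C_1 ≅ Z^6, C_2 ≅ Z^4.

Boundary ∂_1: C_1 → C_0 is given by ∂[p,q] = [q] − [p]. For instance
  ∂[v_0,v_3] = [v_3] − [v_0].
As a 4×6 matrix over Z this has rank 3, with invariant factors (1,1,1).

∂_2: C_2 → C_1 maps a triangle to the signed sum of its edges. For instance
  ∂[v_0,v_1,v_2] = [v_1,v_2] − [v_0,v_2] + [v_0,v_1],
  ∂[v_0,v_1,v_3] = [v_1,v_3] − [v_0,v_3] + [v_0,v_1].
The resulting 6×4 matrix has rank 3, and its Smith normal form has invariant factors (1,1,1).

Now H_k = ker ∂_k / im ∂_{k+1}, so:

  H_0: rank C_0 − rank ∂_1 = 4 − 3 = 1, and the invariant factors of ∂_1 are all 1, so H_0 ≅ Z.
  H_1: rank ker ∂_1 − rank ∂_2 = (6 − 3) − 3 = 0, and the invariant factors of ∂_2 are all 1, so H_1 ≅ 0.
  H_2: rank ker ∂_2 − rank ∂_3 = (4 − 3) − 0 = 1, and there is no ∂_3, so H_2 ≅ Z.

As a check, the Euler characteristic is 4 − 6 + 4 = 2, which agrees with 1 − 0 + 1 = 2.
(K is a triangulation of the 2-sphere S^2.)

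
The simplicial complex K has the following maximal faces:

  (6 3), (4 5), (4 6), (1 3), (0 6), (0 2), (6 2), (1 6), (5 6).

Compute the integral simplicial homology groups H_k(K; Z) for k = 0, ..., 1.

H_0 = Z,  H_1 = Z^3.

We work with the vertex ordering 0 < 1 < 2 < 3 < 4 < 5 < 6. The simplices of K, each written with vertices in increasing order, are:

  0-simplices (7): [0], [1], [2], [3], [4], [5], [6]
  1-simplices (9): [0,2], [0,6], [1,3], [1,6], [2,6], [3,6], [4,5], [4,6], [5,6]

giving chain groups C_0 ≅ Z^7, C_1 ≅ Z^9.

The boundary map ∂_1: C_1 → C_0 sends each edge [p,q] (with p < q) to q − p. For instance
  ∂[4,6] = [6] − [4].
The 7×9 boundary matrix has rank 6 and Smith normal form diag(1,1,1,1,1,1).

Reading off H_k = ker ∂_k / im ∂_{k+1}:

  H_0: rank C_0 − rank ∂_1 = 7 − 6 = 1, and the invariant factors of ∂_1 are all 1, so H_0 ≅ Z.
  H_1: rank ker ∂_1 − rank ∂_2 = (9 − 6) − 0 = 3, and there is no ∂_2, so H_1 ≅ Z^3.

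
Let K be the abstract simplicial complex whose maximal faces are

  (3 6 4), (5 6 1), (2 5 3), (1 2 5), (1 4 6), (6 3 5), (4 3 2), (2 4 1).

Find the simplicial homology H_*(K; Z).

Order the vertices as 1 < 2 < 3 < 4 < 5 < 6. Listing each simplex with vertices in this order, K has dimension 2 with simplices:

  0-simplices (6): [1], [2], [3], [4], [5], [6]
  1-simplices (12): [1,2], [1,4], [1,5], [1,6], [2,3], [2,4], [2,5], [3,4], [3,5], [3,6], [4,6], [5,6]
  2-simplices (8): [1,2,4], [1,2,5], [1,4,6], [1,5,6], [2,3,4], [2,3,5], [3,4,6], [3,5,6]

giving chain groups C_0 ≅ Z^6, C_1 ≅ Z^12, C_2 ≅ Z^8.

Boundary ∂_1: C_1 → C_0 is given by ∂[p,q] = [q] − [p]. For instance
  ∂[3,4] = [4] − [3].
The 6×12 boundary matrix has rank 5 and Smith normal form diag(1,1,1,1,1).

Boundary ∂_2: C_2 → C_1 maps a triangle to the signed sum of its edges. For instance
  ∂[1,2,4] = [2,4] − [1,4] + [1,2],
  ∂[1,2,5] = [2,5] − [1,5] + [1,2].
This gives a 12×8 integer matrix of rank 7; reducing to Smith normal form yields diagonal entries (1,1,1,1,1,1,1).

Computing H_k = (kernel of ∂_k) / (image of ∂_{k+1}):

  H_0: rank C_0 − rank ∂_1 = 6 − 5 = 1, and the invariant factors of ∂_1 are all 1, so H_0 = Z.
  H_1: rank ker ∂_1 − rank ∂_2 = (12 − 5) − 7 = 0, and the invariant factors of ∂_2 are all 1, so H_1 = 0.
  H_2: rank ker ∂_2 − rank ∂_3 = (8 − 7) − 0 = 1, and there is no ∂_3, so H_2 = Z.

H_0 = Z,  H_1 = 0,  H_2 = Z.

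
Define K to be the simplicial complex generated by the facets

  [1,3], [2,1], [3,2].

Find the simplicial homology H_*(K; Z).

We work with the vertex ordering 1 < 2 < 3. The simplices of K, each written with vertices in increasing order, are:

  0-simplices (3): [1], [2], [3]
  1-simplices (3): [1,2], [1,3], [2,3]

so the chain groups are C_0 ≅ Z^3, C_1 ≅ Z^3.

The boundary map ∂_1: C_1 → C_0 maps an edge to its endpoints' difference, ∂[p,q] = q − p.
This gives a 3×3 integer matrix of rank 2; reducing to Smith normal form yields diagonal entries (1,1).

Computing H_k = (kernel of ∂_k) / (image of ∂_{k+1}):

  H_0: rank C_0 − rank ∂_1 = 3 − 2 = 1, and the invariant factors of ∂_1 are all 1, so H_0 ≅ Z.
  H_1: rank ker ∂_1 − rank ∂_2 = (3 − 2) − 0 = 1, and there is no ∂_2, so H_1 ≅ Z.

H_0 = Z,  H_1 = Z.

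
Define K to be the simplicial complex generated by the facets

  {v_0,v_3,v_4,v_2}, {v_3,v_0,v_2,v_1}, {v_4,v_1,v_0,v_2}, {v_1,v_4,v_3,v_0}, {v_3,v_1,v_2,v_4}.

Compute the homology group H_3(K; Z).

H_3 ≅ Z.

K has 5 vertices, 10 edges, 10 triangles, 5 3-simplices.
rank ∂_3 = 4, rank ∂_4 = 0 ⇒ b_3 = 5 − 4 − 0 = 1. So H_3 = Z.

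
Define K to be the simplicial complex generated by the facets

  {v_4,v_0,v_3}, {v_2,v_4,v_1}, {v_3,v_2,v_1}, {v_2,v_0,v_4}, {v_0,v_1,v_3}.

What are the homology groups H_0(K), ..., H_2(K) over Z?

H_0 ≅ Z,  H_1 ≅ Z,  H_2 = 0.

Order the vertices as v_0 < v_1 < v_2 < v_3 < v_4. Listing each simplex with vertices in this order, K has dimension 2 with simplices:

  0-simplices (5): [v_0], [v_1], [v_2], [v_3], [v_4]
  1-simplices (10): [v_0,v_1], [v_0,v_2], [v_0,v_3], [v_0,v_4], [v_1,v_2], [v_1,v_3], [v_1,v_4], [v_2,v_3], [v_2,v_4], [v_3,v_4]
  2-simplices (5): [v_0,v_1,v_3], [v_0,v_2,v_4], [v_0,v_3,v_4], [v_1,v_2,v_3], [v_1,v_2,v_4]

so the chain groups are C_0 ≅ Z^5, C_1 ≅ Z^10, C_2 ≅ Z^5.

The boundary map ∂_1: C_1 → C_0 maps an edge to its endpoints' difference, ∂[p,q] = q − p.
The resulting 5×10 matrix has rank 4, and its Smith normal form has invariant factors (1,1,1,1).

Boundary ∂_2: C_2 → C_1 acts by ∂[p,q,r] = [q,r] − [p,r] + [p,q]. For instance
  ∂[v_1,v_2,v_4] = [v_2,v_4] − [v_1,v_4] + [v_1,v_2],
  ∂[v_0,v_3,v_4] = [v_3,v_4] − [v_0,v_4] + [v_0,v_3].
The 10×5 boundary matrix has rank 5 and Smith normal form diag(1,1,1,1,1).

Now H_k = ker ∂_k / im ∂_{k+1}, so:

  H_0: rank C_0 − rank ∂_1 = 5 − 4 = 1, and the invariant factors of ∂_1 are all 1, so H_0 ≅ Z.
  H_1: rank ker ∂_1 − rank ∂_2 = (10 − 4) − 5 = 1, and the invariant factors of ∂_2 are all 1, so H_1 ≅ Z.
  H_2: rank ker ∂_2 − rank ∂_3 = (5 − 5) − 0 = 0, and there is no ∂_3, so H_2 ≅ 0.

As a check, the Euler characteristic is 5 − 10 + 5 = 0, which agrees with 1 − 1 + 0 = 0.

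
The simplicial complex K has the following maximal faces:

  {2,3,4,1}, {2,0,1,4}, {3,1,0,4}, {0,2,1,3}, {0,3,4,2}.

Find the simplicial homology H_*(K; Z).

Order the vertices as 0 < 1 < 2 < 3 < 4. Listing each simplex with vertices in this order, K has dimension 3 with simplices:

  0-simplices (5): [0], [1], [2], [3], [4]
  1-simplices (10): [0,1], [0,2], [0,3], [0,4], [1,2], [1,3], [1,4], [2,3], [2,4], [3,4]
  2-simplices (10): [0,1,2], [0,1,3], [0,1,4], [0,2,3], [0,2,4], [0,3,4], [1,2,3], [1,2,4], [1,3,4], [2,3,4]
  3-simplices (5): [0,1,2,3], [0,1,2,4], [0,1,3,4], [0,2,3,4], [1,2,3,4]

giving chain groups C_0 ≅ Z^5, C_1 ≅ Z^10, C_2 ≅ Z^10, C_3 ≅ Z^5.

Boundary ∂_1: C_1 → C_0 maps an edge to its endpoints' difference, ∂[p,q] = q − p. For instance
  ∂[2,4] = [4] − [2].
The resulting 5×10 matrix has rank 4, and its Smith normal form has invariant factors (1,1,1,1).

Boundary ∂_2: C_2 → C_1 sends each 2-simplex [p,q,r] to [q,r] − [p,r] + [p,q]. For instance
  ∂[1,2,4] = [2,4] − [1,4] + [1,2],
  ∂[0,1,2] = [1,2] − [0,2] + [0,1].
The resulting 10×10 matrix has rank 6, and its Smith normal form has invariant factors (1,1,1,1,1,1).

Boundary ∂_3: C_3 → C_2 sends each 3-simplex σ to the alternating sum Σ_i (−1)^i (σ with its i-th vertex removed). For instance
  ∂[0,2,3,4] = [2,3,4] − [0,3,4] + [0,2,4] − [0,2,3],
  ∂[0,1,2,4] = [1,2,4] − [0,2,4] + [0,1,4] − [0,1,2].
This gives a 10×5 integer matrix of rank 4; reducing to Smith normal form yields diagonal entries (1,1,1,1).

Now H_k = ker ∂_k / im ∂_{k+1}, so:

  H_0: rank C_0 − rank ∂_1 = 5 − 4 = 1, and the invariant factors of ∂_1 are all 1, so H_0 = Z.
  H_1: rank ker ∂_1 − rank ∂_2 = (10 − 4) − 6 = 0, and the invariant factors of ∂_2 are all 1, so H_1 = 0.
  H_2: rank ker ∂_2 − rank ∂_3 = (10 − 6) − 4 = 0, and the invariant factors of ∂_3 are all 1, so H_2 = 0.
  H_3: rank ker ∂_3 − rank ∂_4 = (5 − 4) − 0 = 1, and there is no ∂_4, so H_3 = Z.

H_0 ≅ Z,  H_1 = 0,  H_2 = 0,  H_3 ≅ Z.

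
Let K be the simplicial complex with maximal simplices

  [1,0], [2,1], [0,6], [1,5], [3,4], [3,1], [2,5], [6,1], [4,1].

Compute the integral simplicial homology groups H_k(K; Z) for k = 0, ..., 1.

We work with the vertex ordering 0 < 1 < 2 < 3 < 4 < 5 < 6. The simplices of K, each written with vertices in increasing order, are:

  0-simplices (7): [0], [1], [2], [3], [4], [5], [6]
  1-simplices (9): [0,1], [0,6], [1,2], [1,3], [1,4], [1,5], [1,6], [2,5], [3,4]

Hence C_0 ≅ Z^7, C_1 ≅ Z^9.

Boundary ∂_1: C_1 → C_0 maps an edge to its endpoints' difference, ∂[p,q] = q − p. For instance
  ∂[1,2] = [2] − [1].
The resulting 7×9 matrix has rank 6, and its Smith normal form has invariant factors (1,1,1,1,1,1).

Now H_k = ker ∂_k / im ∂_{k+1}, so:

  H_0: rank C_0 − rank ∂_1 = 7 − 6 = 1, and the invariant factors of ∂_1 are all 1, so H_0 = Z.
  H_1: rank ker ∂_1 − rank ∂_2 = (9 − 6) − 0 = 3, and there is no ∂_2, so H_1 = Z^3.

As a check, the Euler characteristic is 7 − 9 = -2, which agrees with 1 − 3 = -2.
(K is a triangulation of a wedge of 3 circles.)

H_0 = Z,  H_1 = Z^3.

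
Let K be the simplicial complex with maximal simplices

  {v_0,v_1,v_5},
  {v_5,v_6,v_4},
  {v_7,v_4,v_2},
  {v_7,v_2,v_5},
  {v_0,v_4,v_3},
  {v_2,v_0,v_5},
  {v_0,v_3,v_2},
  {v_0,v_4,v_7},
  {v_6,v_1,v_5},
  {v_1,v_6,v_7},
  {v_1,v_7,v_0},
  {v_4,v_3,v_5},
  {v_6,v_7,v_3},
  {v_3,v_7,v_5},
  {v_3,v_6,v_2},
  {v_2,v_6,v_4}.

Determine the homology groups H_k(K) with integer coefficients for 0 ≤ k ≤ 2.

H_0 ≅ Z,  H_1 ≅ Z^2,  H_2 ≅ Z.

Take the total order v_0 < v_1 < v_2 < v_3 < v_4 < v_5 < v_6 < v_7 on the vertex set. Then K (dimension 2) consists of the simplices:

  0-simplices (8): [v_0], [v_1], [v_2], [v_3], [v_4], [v_5], [v_6], [v_7]
  1-simplices (24): (24 of them)
  2-simplices (16): (16 of them)

so the chain groups are C_0 ≅ Z^8, C_1 ≅ Z^24, C_2 ≅ Z^16.

The boundary map ∂_1: C_1 → C_0 maps an edge to its endpoints' difference, ∂[p,q] = q − p.
This gives a 8×24 integer matrix of rank 7; reducing to Smith normal form yields diagonal entries (1,1,1,1,1,1,1).

Boundary ∂_2: C_2 → C_1 sends each 2-simplex [p,q,r] to [q,r] − [p,r] + [p,q]. For instance
  ∂[v_0,v_1,v_7] = [v_1,v_7] − [v_0,v_7] + [v_0,v_1],
  ∂[v_0,v_3,v_4] = [v_3,v_4] − [v_0,v_4] + [v_0,v_3].
As a 24×16 matrix over Z this has rank 15, with invariant factors (1,1,1,1,1,1,1,1,1,1,1,1,1,1,1).

Reading off H_k = ker ∂_k / im ∂_{k+1}:

  H_0: rank C_0 − rank ∂_1 = 8 − 7 = 1, and the invariant factors of ∂_1 are all 1, so H_0 ≅ Z.
  H_1: rank ker ∂_1 − rank ∂_2 = (24 − 7) − 15 = 2, and the invariant factors of ∂_2 are all 1, so H_1 ≅ Z^2.
  H_2: rank ker ∂_2 − rank ∂_3 = (16 − 15) − 0 = 1, and there is no ∂_3, so H_2 ≅ Z.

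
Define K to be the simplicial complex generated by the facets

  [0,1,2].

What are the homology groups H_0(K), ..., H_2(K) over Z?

We work with the vertex ordering 0 < 1 < 2. The simplices of K, each written with vertices in increasing order, are:

  0-simplices (3): [0], [1], [2]
  1-simplices (3): [0,1], [0,2], [1,2]
  2-simplices (1): [0,1,2]

Hence C_0 ≅ Z^3, C_1 ≅ Z^3, C_2 ≅ Z^1.

The boundary map ∂_1: C_1 → C_0 sends each edge [p,q] (with p < q) to q − p.
The resulting 3×3 matrix has rank 2, and its Smith normal form has invariant factors (1,1).

∂_2: C_2 → C_1 sends each 2-simplex [p,q,r] to [q,r] − [p,r] + [p,q]. For instance
  ∂[0,1,2] = [1,2] − [0,2] + [0,1].
The 3×1 boundary matrix has rank 1 and Smith normal form diag(1).

Reading off H_k = ker ∂_k / im ∂_{k+1}:

  H_0: rank C_0 − rank ∂_1 = 3 − 2 = 1, and the invariant factors of ∂_1 are all 1, so H_0 = Z.
  H_1: rank ker ∂_1 − rank ∂_2 = (3 − 2) − 1 = 0, and the invariant factors of ∂_2 are all 1, so H_1 = 0.
  H_2: rank ker ∂_2 − rank ∂_3 = (1 − 1) − 0 = 0, and there is no ∂_3, so H_2 = 0.

As a check, the Euler characteristic is 3 − 3 + 1 = 1, which agrees with 1 − 0 + 0 = 1.

H_0 ≅ Z,  H_1 = 0,  H_2 = 0.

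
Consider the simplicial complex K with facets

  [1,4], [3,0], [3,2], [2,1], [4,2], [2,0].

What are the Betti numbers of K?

Order the vertices as 0 < 1 < 2 < 3 < 4. Listing each simplex with vertices in this order, K has dimension 1 with simplices:

  0-simplices (5): [0], [1], [2], [3], [4]
  1-simplices (6): [0,2], [0,3], [1,2], [1,4], [2,3], [2,4]

Hence C_0 ≅ Z^5, C_1 ≅ Z^6.

∂_1: C_1 → C_0 sends each edge [p,q] (with p < q) to q − p.
This gives a 5×6 integer matrix of rank 4; reducing to Smith normal form yields diagonal entries (1,1,1,1).

Computing H_k = (kernel of ∂_k) / (image of ∂_{k+1}):

  H_0: rank C_0 − rank ∂_1 = 5 − 4 = 1, and the invariant factors of ∂_1 are all 1, so H_0 = Z.
  H_1: rank ker ∂_1 − rank ∂_2 = (6 − 4) − 0 = 2, and there is no ∂_2, so H_1 = Z^2.

(K is a triangulation of a wedge of 2 circles.)

Hence the Betti numbers are b_0 = 1, b_1 = 2.

b_0 = 1, b_1 = 2.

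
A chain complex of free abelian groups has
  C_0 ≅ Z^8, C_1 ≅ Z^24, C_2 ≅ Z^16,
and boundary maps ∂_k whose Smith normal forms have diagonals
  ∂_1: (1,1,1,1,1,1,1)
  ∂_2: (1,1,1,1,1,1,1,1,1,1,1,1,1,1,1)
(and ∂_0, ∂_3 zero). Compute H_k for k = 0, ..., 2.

H_0: b_0 = 8 − 0 − 7 = 1; torsion from ∂_1 factors > 1: none. So H_0 = Z.
H_1: b_1 = 24 − 7 − 15 = 2; torsion from ∂_2 factors > 1: none. So H_1 = Z^2.
H_2: b_2 = 16 − 15 − 0 = 1; torsion from ∂_3 factors > 1: none. So H_2 = Z.

H_0 = Z,  H_1 = Z^2,  H_2 = Z.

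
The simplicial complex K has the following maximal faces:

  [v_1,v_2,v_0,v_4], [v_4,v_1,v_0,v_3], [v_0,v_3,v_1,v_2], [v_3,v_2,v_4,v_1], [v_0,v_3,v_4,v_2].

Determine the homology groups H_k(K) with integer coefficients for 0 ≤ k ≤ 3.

H_0 = Z,  H_1 = 0,  H_2 = 0,  H_3 = Z.

Fix the vertex order v_0 < v_1 < v_2 < v_3 < v_4 and write every simplex with vertices in increasing order. Then dim K = 3 and the simplices of K are:

  0-simplices (5): [v_0], [v_1], [v_2], [v_3], [v_4]
  1-simplices (10): [v_0,v_1], [v_0,v_2], [v_0,v_3], [v_0,v_4], [v_1,v_2], [v_1,v_3], [v_1,v_4], [v_2,v_3], [v_2,v_4], [v_3,v_4]
  2-simplices (10): [v_0,v_1,v_2], [v_0,v_1,v_3], [v_0,v_1,v_4], [v_0,v_2,v_3], [v_0,v_2,v_4], [v_0,v_3,v_4], [v_1,v_2,v_3], [v_1,v_2,v_4], [v_1,v_3,v_4], [v_2,v_3,v_4]
  3-simplices (5): [v_0,v_1,v_2,v_3], [v_0,v_1,v_2,v_4], [v_0,v_1,v_3,v_4], [v_0,v_2,v_3,v_4], [v_1,v_2,v_3,v_4]

giving chain groups C_0 ≅ Z^5, C_1 ≅ Z^10, C_2 ≅ Z^10, C_3 ≅ Z^5.

Boundary ∂_1: C_1 → C_0 sends each edge [p,q] (with p < q) to q − p.
This gives a 5×10 integer matrix of rank 4; reducing to Smith normal form yields diagonal entries (1,1,1,1).

The boundary map ∂_2: C_2 → C_1 acts by ∂[p,q,r] = [q,r] − [p,r] + [p,q]. For instance
  ∂[v_2,v_3,v_4] = [v_3,v_4] − [v_2,v_4] + [v_2,v_3],
  ∂[v_0,v_3,v_4] = [v_3,v_4] − [v_0,v_4] + [v_0,v_3].
As a 10×10 matrix over Z this has rank 6, with invariant factors (1,1,1,1,1,1).

Boundary ∂_3: C_3 → C_2 sends each 3-simplex σ to the alternating sum Σ_i (−1)^i (σ with its i-th vertex removed). For instance
  ∂[v_1,v_2,v_3,v_4] = [v_2,v_3,v_4] − [v_1,v_3,v_4] + [v_1,v_2,v_4] − [v_1,v_2,v_3],
  ∂[v_0,v_1,v_2,v_3] = [v_1,v_2,v_3] − [v_0,v_2,v_3] + [v_0,v_1,v_3] − [v_0,v_1,v_2].
The 10×5 boundary matrix has rank 4 and Smith normal form diag(1,1,1,1).

Reading off H_k = ker ∂_k / im ∂_{k+1}:

  H_0: rank C_0 − rank ∂_1 = 5 − 4 = 1, and the invariant factors of ∂_1 are all 1, so H_0 = Z.
  H_1: rank ker ∂_1 − rank ∂_2 = (10 − 4) − 6 = 0, and the invariant factors of ∂_2 are all 1, so H_1 = 0.
  H_2: rank ker ∂_2 − rank ∂_3 = (10 − 6) − 4 = 0, and the invariant factors of ∂_3 are all 1, so H_2 = 0.
  H_3: rank ker ∂_3 − rank ∂_4 = (5 − 4) − 0 = 1, and there is no ∂_4, so H_3 = Z.

As a check, the Euler characteristic is 5 − 10 + 10 − 5 = 0, which agrees with 1 − 0 + 0 − 1 = 0.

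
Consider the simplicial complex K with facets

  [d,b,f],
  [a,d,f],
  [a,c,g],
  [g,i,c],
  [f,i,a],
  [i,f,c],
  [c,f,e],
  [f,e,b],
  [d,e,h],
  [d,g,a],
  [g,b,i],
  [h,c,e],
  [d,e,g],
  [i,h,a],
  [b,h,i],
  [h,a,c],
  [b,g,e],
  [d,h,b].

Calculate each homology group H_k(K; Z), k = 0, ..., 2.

H_0 ≅ Z,  H_1 ≅ Z ⊕ Z/2,  H_2 = 0.

K has 9 vertices, 27 edges, 18 triangles.
rank ∂_0 = 0, rank ∂_1 = 8 ⇒ b_0 = 9 − 0 − 8 = 1; all invariant factors of ∂_1 are 1 so no torsion. So H_0 = Z.
rank ∂_1 = 8, rank ∂_2 = 18 ⇒ b_1 = 27 − 8 − 18 = 1; ∂_2 has invariant factor(s) [2] giving torsion. So H_1 = Z ⊕ Z/2.
rank ∂_2 = 18, rank ∂_3 = 0 ⇒ b_2 = 18 − 18 − 0 = 0. So H_2 = 0.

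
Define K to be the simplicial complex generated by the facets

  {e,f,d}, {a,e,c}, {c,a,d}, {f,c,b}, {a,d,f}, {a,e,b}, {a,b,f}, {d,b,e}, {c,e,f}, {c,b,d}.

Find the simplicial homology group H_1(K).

We work with the vertex ordering a < b < c < d < e < f. The simplices of K, each written with vertices in increasing order, are:

  0-simplices (6): a, b, c, d, e, f
  1-simplices (15): ab, ac, ad, ae, af, bc, bd, be, bf, cd, ce, cf, de, df, ef
  2-simplices (10): abe, abf, acd, ace, adf, bcd, bcf, bde, cef, def

so the chain groups are C_0 ≅ Z^6, C_1 ≅ Z^15, C_2 ≅ Z^10.

∂_1: C_1 → C_0 is given by ∂[p,q] = [q] − [p].
The 6×15 boundary matrix has rank 5 and Smith normal form diag(1,1,1,1,1).

Boundary ∂_2: C_2 → C_1 acts by ∂[p,q,r] = [q,r] − [p,r] + [p,q]. For instance
  ∂bde = de − be + bd,
  ∂ace = ce − ae + ac.
The 15×10 boundary matrix has rank 10 and Smith normal form diag(1,1,1,1,1,1,1,1,1,2).

Reading off H_k = ker ∂_k / im ∂_{k+1}:

  H_1: rank ker ∂_1 − rank ∂_2 = (15 − 5) − 10 = 0, and ∂_2 has invariant factor 2 > 1, so H_1 ≅ Z_2.

H_1 ≅ Z_2.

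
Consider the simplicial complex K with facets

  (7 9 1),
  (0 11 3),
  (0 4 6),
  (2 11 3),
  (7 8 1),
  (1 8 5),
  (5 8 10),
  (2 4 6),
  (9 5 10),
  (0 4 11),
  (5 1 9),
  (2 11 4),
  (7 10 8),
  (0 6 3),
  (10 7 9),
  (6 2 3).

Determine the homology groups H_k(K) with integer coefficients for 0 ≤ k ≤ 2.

H_0 = Z^2,  H_1 = 0,  H_2 = Z^2.

Order the vertices as 0 < 1 < 2 < 3 < 4 < 5 < 6 < 7 < 8 < 9 < 10 < 11. Listing each simplex with vertices in this order, K has dimension 2 with simplices:

  0-simplices (12): [0], [1], [2], [3], [4], [5], [6], [7], [8], [9], [10], [11]
  1-simplices (24): (24 of them)
  2-simplices (16): [0,3,6], [0,3,11], [0,4,6], [0,4,11], [1,5,8], [1,5,9], [1,7,8], [1,7,9], [2,3,6], [2,3,11], [2,4,6], [2,4,11], [5,8,10], [5,9,10], [7,8,10], [7,9,10]

so the chain groups are C_0 ≅ Z^12, C_1 ≅ Z^24, C_2 ≅ Z^16.

∂_1: C_1 → C_0 maps an edge to its endpoints' difference, ∂[p,q] = q − p. For instance
  ∂[0,4] = [4] − [0].
As a 12×24 matrix over Z this has rank 10, with invariant factors (1,1,1,1,1,1,1,1,1,1).

∂_2: C_2 → C_1 acts by ∂[p,q,r] = [q,r] − [p,r] + [p,q]. For instance
  ∂[1,7,9] = [7,9] − [1,9] + [1,7],
  ∂[7,9,10] = [9,10] − [7,10] + [7,9].
The resulting 24×16 matrix has rank 14, and its Smith normal form has invariant factors (1,1,1,1,1,1,1,1,1,1,1,1,1,1).

Reading off H_k = ker ∂_k / im ∂_{k+1}:

  H_0: rank C_0 − rank ∂_1 = 12 − 10 = 2, and the invariant factors of ∂_1 are all 1, so H_0 ≅ Z^2.
  H_1: rank ker ∂_1 − rank ∂_2 = (24 − 10) − 14 = 0, and the invariant factors of ∂_2 are all 1, so H_1 ≅ 0.
  H_2: rank ker ∂_2 − rank ∂_3 = (16 − 14) − 0 = 2, and there is no ∂_3, so H_2 ≅ Z^2.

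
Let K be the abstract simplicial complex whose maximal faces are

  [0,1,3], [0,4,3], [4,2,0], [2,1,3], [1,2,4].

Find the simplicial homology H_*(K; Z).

K has 5 vertices, 10 edges, 5 triangles.
rank ∂_0 = 0, rank ∂_1 = 4 ⇒ b_0 = 5 − 0 − 4 = 1; all invariant factors of ∂_1 are 1 so no torsion. So H_0 ≅ Z.
rank ∂_1 = 4, rank ∂_2 = 5 ⇒ b_1 = 10 − 4 − 5 = 1; all invariant factors of ∂_2 are 1 so no torsion. So H_1 ≅ Z.
rank ∂_2 = 5, rank ∂_3 = 0 ⇒ b_2 = 5 − 5 − 0 = 0. So H_2 ≅ 0.

H_0 ≅ Z,  H_1 ≅ Z,  H_2 = 0.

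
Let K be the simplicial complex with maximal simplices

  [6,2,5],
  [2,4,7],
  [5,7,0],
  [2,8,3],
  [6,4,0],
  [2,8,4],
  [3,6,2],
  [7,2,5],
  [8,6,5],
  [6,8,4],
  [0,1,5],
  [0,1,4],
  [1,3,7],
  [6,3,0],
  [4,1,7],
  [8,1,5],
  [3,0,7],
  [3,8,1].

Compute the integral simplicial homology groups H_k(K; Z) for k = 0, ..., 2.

H_0 ≅ Z,  H_1 ≅ Z ⊕ Z/2Z,  H_2 = 0.

Order the vertices as 0 < 1 < 2 < 3 < 4 < 5 < 6 < 7 < 8. Listing each simplex with vertices in this order, K has dimension 2 with simplices:

  0-simplices (9): [0], [1], [2], [3], [4], [5], [6], [7], [8]
  1-simplices (27): (27 of them)
  2-simplices (18): [0,1,4], [0,1,5], [0,3,6], [0,3,7], [0,4,6], [0,5,7], [1,3,7], [1,3,8], [1,4,7], [1,5,8], [2,3,6], [2,3,8], [2,4,7], [2,4,8], [2,5,6], [2,5,7], [4,6,8], [5,6,8]

Hence C_0 ≅ Z^9, C_1 ≅ Z^27, C_2 ≅ Z^18.

∂_1: C_1 → C_0 is given by ∂[p,q] = [q] − [p].
As a 9×27 matrix over Z this has rank 8, with invariant factors (1,1,1,1,1,1,1,1).

∂_2: C_2 → C_1 sends each 2-simplex [p,q,r] to [q,r] − [p,r] + [p,q]. For instance
  ∂[0,4,6] = [4,6] − [0,6] + [0,4],
  ∂[0,3,7] = [3,7] − [0,7] + [0,3].
The resulting 27×18 matrix has rank 18, and its Smith normal form has invariant factors (1,1,1,1,1,1,1,1,1,1,1,1,1,1,1,1,1,2).

Computing H_k = (kernel of ∂_k) / (image of ∂_{k+1}):

  H_0: rank C_0 − rank ∂_1 = 9 − 8 = 1, and the invariant factors of ∂_1 are all 1, so H_0 = Z.
  H_1: rank ker ∂_1 − rank ∂_2 = (27 − 8) − 18 = 1, and ∂_2 has invariant factor 2 > 1, so H_1 = Z ⊕ Z/2Z.
  H_2: rank ker ∂_2 − rank ∂_3 = (18 − 18) − 0 = 0, and there is no ∂_3, so H_2 = 0.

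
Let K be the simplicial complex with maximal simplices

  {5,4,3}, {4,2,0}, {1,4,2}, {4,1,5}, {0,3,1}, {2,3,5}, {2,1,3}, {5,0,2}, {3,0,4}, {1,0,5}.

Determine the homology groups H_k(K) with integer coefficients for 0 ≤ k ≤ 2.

We work with the vertex ordering 0 < 1 < 2 < 3 < 4 < 5. The simplices of K, each written with vertices in increasing order, are:

  0-simplices (6): [0], [1], [2], [3], [4], [5]
  1-simplices (15): [0,1], [0,2], [0,3], [0,4], [0,5], [1,2], [1,3], [1,4], [1,5], [2,3], [2,4], [2,5], [3,4], [3,5], [4,5]
  2-simplices (10): [0,1,3], [0,1,5], [0,2,4], [0,2,5], [0,3,4], [1,2,3], [1,2,4], [1,4,5], [2,3,5], [3,4,5]

Hence C_0 ≅ Z^6, C_1 ≅ Z^15, C_2 ≅ Z^10.

Boundary ∂_1: C_1 → C_0 is given by ∂[p,q] = [q] − [p]. For instance
  ∂[0,5] = [5] − [0].
The resulting 6×15 matrix has rank 5, and its Smith normal form has invariant factors (1,1,1,1,1).

Boundary ∂_2: C_2 → C_1 acts by ∂[p,q,r] = [q,r] − [p,r] + [p,q]. For instance
  ∂[1,2,4] = [2,4] − [1,4] + [1,2],
  ∂[0,1,5] = [1,5] − [0,5] + [0,1].
As a 15×10 matrix over Z this has rank 10, with invariant factors (1,1,1,1,1,1,1,1,1,2).

Reading off H_k = ker ∂_k / im ∂_{k+1}:

  H_0: rank C_0 − rank ∂_1 = 6 − 5 = 1, and the invariant factors of ∂_1 are all 1, so H_0 ≅ Z.
  H_1: rank ker ∂_1 − rank ∂_2 = (15 − 5) − 10 = 0, and ∂_2 has invariant factor 2 > 1, so H_1 ≅ Z/2.
  H_2: rank ker ∂_2 − rank ∂_3 = (10 − 10) − 0 = 0, and there is no ∂_3, so H_2 ≅ 0.

(K is a triangulation of the real projective plane RP^2.)

H_0 ≅ Z,  H_1 ≅ Z/2,  H_2 = 0.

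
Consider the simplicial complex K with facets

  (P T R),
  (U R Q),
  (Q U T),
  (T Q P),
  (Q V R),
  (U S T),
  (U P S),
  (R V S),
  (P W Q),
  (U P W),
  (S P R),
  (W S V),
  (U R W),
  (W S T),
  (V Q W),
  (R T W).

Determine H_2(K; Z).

H_2 ≅ Z.

Order the vertices as P < Q < R < S < T < U < V < W. Listing each simplex with vertices in this order, K has dimension 2 with simplices:

  0-simplices (8): P, Q, R, S, T, U, V, W
  1-simplices (24): PQ, PR, PS, PT, PU, PW, QR, QT, QU, QV, QW, RS, RT, RU, RV, RW, ST, SU, SV, SW, TU, TW, UW, VW
  2-simplices (16): PQT, PQW, PRS, PRT, PSU, PUW, QRU, QRV, QTU, QVW, RSV, RTW, RUW, STU, STW, SVW

so the chain groups are C_0 ≅ Z^8, C_1 ≅ Z^24, C_2 ≅ Z^16.

∂_1: C_1 → C_0 sends each edge [p,q] (with p < q) to q − p. For instance
  ∂PS = S − P.
This gives a 8×24 integer matrix of rank 7; reducing to Smith normal form yields diagonal entries (1,1,1,1,1,1,1).

The boundary map ∂_2: C_2 → C_1 maps a triangle to the signed sum of its edges. For instance
  ∂PRT = RT − PT + PR,
  ∂QRU = RU − QU + QR.
The resulting 24×16 matrix has rank 15, and its Smith normal form has invariant factors (1,1,1,1,1,1,1,1,1,1,1,1,1,1,1).

Now H_k = ker ∂_k / im ∂_{k+1}, so:

  H_2: rank ker ∂_2 − rank ∂_3 = (16 − 15) − 0 = 1, and there is no ∂_3, so H_2 = Z.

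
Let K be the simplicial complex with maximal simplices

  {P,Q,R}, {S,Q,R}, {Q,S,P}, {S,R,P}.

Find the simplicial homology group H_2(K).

Order the vertices as P < Q < R < S. Listing each simplex with vertices in this order, K has dimension 2 with simplices:

  0-simplices (4): P, Q, R, S
  1-simplices (6): PQ, PR, PS, QR, QS, RS
  2-simplices (4): PQR, PQS, PRS, QRS

Hence C_0 ≅ Z^4, C_1 ≅ Z^6, C_2 ≅ Z^4.

The boundary map ∂_1: C_1 → C_0 maps an edge to its endpoints' difference, ∂[p,q] = q − p.
This gives a 4×6 integer matrix of rank 3; reducing to Smith normal form yields diagonal entries (1,1,1).

Boundary ∂_2: C_2 → C_1 maps a triangle to the signed sum of its edges. For instance
  ∂PQS = QS − PS + PQ,
  ∂PRS = RS − PS + PR.
This gives a 6×4 integer matrix of rank 3; reducing to Smith normal form yields diagonal entries (1,1,1).

Computing H_k = (kernel of ∂_k) / (image of ∂_{k+1}):

  H_2: rank ker ∂_2 − rank ∂_3 = (4 − 3) − 0 = 1, and there is no ∂_3, so H_2 ≅ Z.

(K is a triangulation of the 2-sphere S^2.)

H_2 ≅ Z.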